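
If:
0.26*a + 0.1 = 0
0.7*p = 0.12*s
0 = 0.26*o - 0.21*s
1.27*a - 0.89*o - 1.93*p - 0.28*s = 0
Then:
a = -0.38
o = -0.30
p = -0.06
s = -0.37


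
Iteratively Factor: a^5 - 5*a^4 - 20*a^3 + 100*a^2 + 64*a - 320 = (a - 5)*(a^4 - 20*a^2 + 64) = (a - 5)*(a - 4)*(a^3 + 4*a^2 - 4*a - 16) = (a - 5)*(a - 4)*(a + 4)*(a^2 - 4) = (a - 5)*(a - 4)*(a + 2)*(a + 4)*(a - 2)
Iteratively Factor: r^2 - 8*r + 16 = (r - 4)*(r - 4)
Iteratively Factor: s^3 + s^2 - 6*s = (s)*(s^2 + s - 6) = s*(s - 2)*(s + 3)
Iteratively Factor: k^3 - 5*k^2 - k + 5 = (k - 5)*(k^2 - 1) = (k - 5)*(k + 1)*(k - 1)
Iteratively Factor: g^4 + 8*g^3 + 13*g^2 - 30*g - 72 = (g - 2)*(g^3 + 10*g^2 + 33*g + 36) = (g - 2)*(g + 3)*(g^2 + 7*g + 12) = (g - 2)*(g + 3)^2*(g + 4)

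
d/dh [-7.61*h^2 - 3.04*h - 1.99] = -15.22*h - 3.04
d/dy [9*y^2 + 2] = 18*y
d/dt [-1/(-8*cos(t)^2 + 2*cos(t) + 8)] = (8*cos(t) - 1)*sin(t)/(2*(4*sin(t)^2 + cos(t))^2)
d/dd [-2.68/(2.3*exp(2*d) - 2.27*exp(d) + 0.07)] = (12.328*exp(d) - 6.0836)*exp(d)/(2.3*exp(2*d) - 2.27*exp(d) + 0.07)^2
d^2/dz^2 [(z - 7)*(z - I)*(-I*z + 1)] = I*(14 - 6*z)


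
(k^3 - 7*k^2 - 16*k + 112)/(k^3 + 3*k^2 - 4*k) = (k^2 - 11*k + 28)/(k*(k - 1))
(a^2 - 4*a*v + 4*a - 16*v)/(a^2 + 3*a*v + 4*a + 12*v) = (a - 4*v)/(a + 3*v)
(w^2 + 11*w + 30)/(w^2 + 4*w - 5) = (w + 6)/(w - 1)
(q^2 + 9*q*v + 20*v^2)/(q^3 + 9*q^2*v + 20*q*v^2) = 1/q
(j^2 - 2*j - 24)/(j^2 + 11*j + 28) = (j - 6)/(j + 7)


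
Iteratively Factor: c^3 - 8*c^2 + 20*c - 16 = (c - 2)*(c^2 - 6*c + 8) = (c - 2)^2*(c - 4)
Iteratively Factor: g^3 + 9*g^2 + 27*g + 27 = (g + 3)*(g^2 + 6*g + 9) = (g + 3)^2*(g + 3)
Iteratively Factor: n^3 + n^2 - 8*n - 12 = (n + 2)*(n^2 - n - 6) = (n + 2)^2*(n - 3)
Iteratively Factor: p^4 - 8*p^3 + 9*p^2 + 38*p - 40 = (p - 1)*(p^3 - 7*p^2 + 2*p + 40) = (p - 5)*(p - 1)*(p^2 - 2*p - 8) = (p - 5)*(p - 1)*(p + 2)*(p - 4)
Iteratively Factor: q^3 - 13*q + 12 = (q - 1)*(q^2 + q - 12) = (q - 3)*(q - 1)*(q + 4)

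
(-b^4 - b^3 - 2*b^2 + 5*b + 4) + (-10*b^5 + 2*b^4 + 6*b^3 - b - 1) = -10*b^5 + b^4 + 5*b^3 - 2*b^2 + 4*b + 3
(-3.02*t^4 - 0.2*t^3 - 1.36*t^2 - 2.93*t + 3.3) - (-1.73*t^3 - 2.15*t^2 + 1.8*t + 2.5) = -3.02*t^4 + 1.53*t^3 + 0.79*t^2 - 4.73*t + 0.8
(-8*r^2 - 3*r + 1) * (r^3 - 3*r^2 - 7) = -8*r^5 + 21*r^4 + 10*r^3 + 53*r^2 + 21*r - 7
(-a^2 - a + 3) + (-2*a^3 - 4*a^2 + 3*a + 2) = -2*a^3 - 5*a^2 + 2*a + 5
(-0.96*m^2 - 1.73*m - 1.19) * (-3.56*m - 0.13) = 3.4176*m^3 + 6.2836*m^2 + 4.4613*m + 0.1547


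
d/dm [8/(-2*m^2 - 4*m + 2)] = 8*(m + 1)/(m^2 + 2*m - 1)^2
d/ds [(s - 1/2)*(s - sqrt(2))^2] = (s - sqrt(2))*(3*s - sqrt(2) - 1)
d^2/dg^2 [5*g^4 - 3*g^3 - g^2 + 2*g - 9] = 60*g^2 - 18*g - 2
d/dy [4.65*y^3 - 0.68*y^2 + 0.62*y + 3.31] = 13.95*y^2 - 1.36*y + 0.62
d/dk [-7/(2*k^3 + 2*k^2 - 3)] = 14*k*(3*k + 2)/(2*k^3 + 2*k^2 - 3)^2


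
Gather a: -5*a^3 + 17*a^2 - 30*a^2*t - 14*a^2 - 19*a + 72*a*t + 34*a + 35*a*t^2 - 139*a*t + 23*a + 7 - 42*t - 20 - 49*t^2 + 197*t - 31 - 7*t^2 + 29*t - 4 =-5*a^3 + a^2*(3 - 30*t) + a*(35*t^2 - 67*t + 38) - 56*t^2 + 184*t - 48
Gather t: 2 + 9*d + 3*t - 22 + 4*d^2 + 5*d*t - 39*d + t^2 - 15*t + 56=4*d^2 - 30*d + t^2 + t*(5*d - 12) + 36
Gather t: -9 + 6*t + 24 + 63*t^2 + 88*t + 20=63*t^2 + 94*t + 35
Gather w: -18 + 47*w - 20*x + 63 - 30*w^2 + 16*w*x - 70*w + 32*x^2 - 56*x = -30*w^2 + w*(16*x - 23) + 32*x^2 - 76*x + 45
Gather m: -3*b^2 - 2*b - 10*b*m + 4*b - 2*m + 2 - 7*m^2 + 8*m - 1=-3*b^2 + 2*b - 7*m^2 + m*(6 - 10*b) + 1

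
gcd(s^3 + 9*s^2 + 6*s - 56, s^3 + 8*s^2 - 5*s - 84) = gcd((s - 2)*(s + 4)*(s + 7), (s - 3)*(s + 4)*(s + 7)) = s^2 + 11*s + 28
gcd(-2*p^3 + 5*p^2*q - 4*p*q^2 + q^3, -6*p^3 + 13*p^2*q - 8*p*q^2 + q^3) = p^2 - 2*p*q + q^2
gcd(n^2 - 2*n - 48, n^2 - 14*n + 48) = n - 8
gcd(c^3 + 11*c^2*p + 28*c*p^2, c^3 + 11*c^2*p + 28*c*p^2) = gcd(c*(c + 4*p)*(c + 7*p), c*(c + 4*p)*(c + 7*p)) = c^3 + 11*c^2*p + 28*c*p^2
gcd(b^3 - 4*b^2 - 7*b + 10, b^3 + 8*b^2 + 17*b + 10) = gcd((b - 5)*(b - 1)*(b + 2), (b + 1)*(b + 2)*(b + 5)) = b + 2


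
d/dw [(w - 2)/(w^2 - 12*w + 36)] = (-w - 2)/(w^3 - 18*w^2 + 108*w - 216)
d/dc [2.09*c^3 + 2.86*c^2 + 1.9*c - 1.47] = 6.27*c^2 + 5.72*c + 1.9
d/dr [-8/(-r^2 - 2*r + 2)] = 16*(-r - 1)/(r^2 + 2*r - 2)^2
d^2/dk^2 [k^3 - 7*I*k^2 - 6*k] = 6*k - 14*I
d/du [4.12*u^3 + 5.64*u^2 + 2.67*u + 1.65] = 12.36*u^2 + 11.28*u + 2.67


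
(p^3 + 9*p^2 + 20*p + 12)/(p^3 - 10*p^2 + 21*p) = (p^3 + 9*p^2 + 20*p + 12)/(p*(p^2 - 10*p + 21))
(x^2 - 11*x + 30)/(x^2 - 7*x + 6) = (x - 5)/(x - 1)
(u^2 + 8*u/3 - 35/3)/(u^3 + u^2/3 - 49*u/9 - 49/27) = 9*(u + 5)/(9*u^2 + 24*u + 7)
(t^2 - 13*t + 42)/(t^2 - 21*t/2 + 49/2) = 2*(t - 6)/(2*t - 7)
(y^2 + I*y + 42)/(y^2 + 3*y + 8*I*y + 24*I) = (y^2 + I*y + 42)/(y^2 + y*(3 + 8*I) + 24*I)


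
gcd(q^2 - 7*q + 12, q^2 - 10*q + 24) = q - 4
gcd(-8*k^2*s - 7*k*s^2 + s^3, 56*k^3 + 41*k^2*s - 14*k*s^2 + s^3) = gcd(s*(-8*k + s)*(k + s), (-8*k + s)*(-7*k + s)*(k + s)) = -8*k^2 - 7*k*s + s^2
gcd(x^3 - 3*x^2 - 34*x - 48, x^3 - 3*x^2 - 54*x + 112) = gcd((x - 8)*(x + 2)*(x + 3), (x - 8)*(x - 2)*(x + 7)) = x - 8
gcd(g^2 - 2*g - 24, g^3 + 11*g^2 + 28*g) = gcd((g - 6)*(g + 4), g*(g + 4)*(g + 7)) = g + 4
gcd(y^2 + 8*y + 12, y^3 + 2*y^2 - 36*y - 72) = y^2 + 8*y + 12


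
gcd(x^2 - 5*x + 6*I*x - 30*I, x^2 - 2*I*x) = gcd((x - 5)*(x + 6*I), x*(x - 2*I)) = 1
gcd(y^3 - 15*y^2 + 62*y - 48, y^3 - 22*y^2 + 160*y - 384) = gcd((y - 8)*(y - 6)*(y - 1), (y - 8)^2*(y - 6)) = y^2 - 14*y + 48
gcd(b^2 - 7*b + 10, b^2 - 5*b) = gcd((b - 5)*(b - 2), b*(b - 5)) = b - 5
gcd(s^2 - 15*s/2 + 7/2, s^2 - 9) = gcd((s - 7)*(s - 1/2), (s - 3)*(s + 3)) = 1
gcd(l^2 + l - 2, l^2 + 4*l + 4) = l + 2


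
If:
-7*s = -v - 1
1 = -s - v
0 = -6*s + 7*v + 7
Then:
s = 0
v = -1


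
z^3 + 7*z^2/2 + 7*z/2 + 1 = (z + 1/2)*(z + 1)*(z + 2)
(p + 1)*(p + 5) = p^2 + 6*p + 5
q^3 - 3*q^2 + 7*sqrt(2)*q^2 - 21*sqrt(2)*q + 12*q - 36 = (q - 3)*(q + sqrt(2))*(q + 6*sqrt(2))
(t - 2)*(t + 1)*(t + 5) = t^3 + 4*t^2 - 7*t - 10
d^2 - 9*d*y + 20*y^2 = (d - 5*y)*(d - 4*y)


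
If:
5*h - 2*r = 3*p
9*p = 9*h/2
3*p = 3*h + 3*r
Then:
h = 0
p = 0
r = 0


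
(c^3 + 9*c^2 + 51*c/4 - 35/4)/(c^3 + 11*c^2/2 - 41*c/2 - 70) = (c - 1/2)/(c - 4)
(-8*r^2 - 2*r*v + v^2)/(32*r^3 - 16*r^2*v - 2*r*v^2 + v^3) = (-2*r - v)/(8*r^2 - 2*r*v - v^2)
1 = 1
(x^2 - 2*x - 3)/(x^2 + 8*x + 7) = (x - 3)/(x + 7)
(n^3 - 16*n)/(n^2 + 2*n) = (n^2 - 16)/(n + 2)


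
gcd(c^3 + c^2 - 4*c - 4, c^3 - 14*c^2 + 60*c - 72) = c - 2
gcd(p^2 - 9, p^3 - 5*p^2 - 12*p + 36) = p + 3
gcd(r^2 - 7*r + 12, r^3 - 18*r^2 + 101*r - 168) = r - 3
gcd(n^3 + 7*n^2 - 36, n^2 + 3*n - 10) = n - 2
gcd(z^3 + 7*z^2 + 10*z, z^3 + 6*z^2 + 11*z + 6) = z + 2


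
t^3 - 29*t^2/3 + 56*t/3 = t*(t - 7)*(t - 8/3)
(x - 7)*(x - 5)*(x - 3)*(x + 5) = x^4 - 10*x^3 - 4*x^2 + 250*x - 525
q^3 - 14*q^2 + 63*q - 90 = (q - 6)*(q - 5)*(q - 3)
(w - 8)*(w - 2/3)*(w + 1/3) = w^3 - 25*w^2/3 + 22*w/9 + 16/9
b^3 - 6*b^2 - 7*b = b*(b - 7)*(b + 1)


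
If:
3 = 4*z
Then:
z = 3/4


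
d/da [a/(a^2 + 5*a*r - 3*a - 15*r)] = (a^2 + 5*a*r - a*(2*a + 5*r - 3) - 3*a - 15*r)/(a^2 + 5*a*r - 3*a - 15*r)^2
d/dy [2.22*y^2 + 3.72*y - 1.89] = 4.44*y + 3.72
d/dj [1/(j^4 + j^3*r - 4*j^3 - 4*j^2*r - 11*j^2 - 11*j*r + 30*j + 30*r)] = (-4*j^3 - 3*j^2*r + 12*j^2 + 8*j*r + 22*j + 11*r - 30)/(j^4 + j^3*r - 4*j^3 - 4*j^2*r - 11*j^2 - 11*j*r + 30*j + 30*r)^2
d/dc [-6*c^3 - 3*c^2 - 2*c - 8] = -18*c^2 - 6*c - 2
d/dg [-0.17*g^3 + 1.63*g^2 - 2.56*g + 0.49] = -0.51*g^2 + 3.26*g - 2.56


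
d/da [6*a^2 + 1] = 12*a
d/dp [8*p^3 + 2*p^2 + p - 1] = 24*p^2 + 4*p + 1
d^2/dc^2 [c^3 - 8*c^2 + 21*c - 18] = 6*c - 16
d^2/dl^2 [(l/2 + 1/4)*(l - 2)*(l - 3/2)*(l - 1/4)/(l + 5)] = 3*(16*l^4 + 196*l^3 + 540*l^2 - 1300*l + 233)/(16*(l^3 + 15*l^2 + 75*l + 125))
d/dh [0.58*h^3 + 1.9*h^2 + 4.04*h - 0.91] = 1.74*h^2 + 3.8*h + 4.04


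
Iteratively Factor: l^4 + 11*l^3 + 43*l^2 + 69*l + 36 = (l + 1)*(l^3 + 10*l^2 + 33*l + 36) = (l + 1)*(l + 3)*(l^2 + 7*l + 12) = (l + 1)*(l + 3)*(l + 4)*(l + 3)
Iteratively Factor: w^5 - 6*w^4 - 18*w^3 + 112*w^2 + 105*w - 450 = (w - 5)*(w^4 - w^3 - 23*w^2 - 3*w + 90) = (w - 5)*(w + 3)*(w^3 - 4*w^2 - 11*w + 30) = (w - 5)^2*(w + 3)*(w^2 + w - 6) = (w - 5)^2*(w - 2)*(w + 3)*(w + 3)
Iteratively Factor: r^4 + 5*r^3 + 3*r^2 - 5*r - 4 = (r + 4)*(r^3 + r^2 - r - 1) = (r - 1)*(r + 4)*(r^2 + 2*r + 1) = (r - 1)*(r + 1)*(r + 4)*(r + 1)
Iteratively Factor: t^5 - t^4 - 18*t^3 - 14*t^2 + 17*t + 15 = (t - 5)*(t^4 + 4*t^3 + 2*t^2 - 4*t - 3) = (t - 5)*(t - 1)*(t^3 + 5*t^2 + 7*t + 3) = (t - 5)*(t - 1)*(t + 3)*(t^2 + 2*t + 1) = (t - 5)*(t - 1)*(t + 1)*(t + 3)*(t + 1)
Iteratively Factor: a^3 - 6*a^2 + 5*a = (a)*(a^2 - 6*a + 5) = a*(a - 1)*(a - 5)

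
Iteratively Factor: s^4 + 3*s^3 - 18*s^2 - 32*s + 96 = (s + 4)*(s^3 - s^2 - 14*s + 24) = (s - 3)*(s + 4)*(s^2 + 2*s - 8) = (s - 3)*(s - 2)*(s + 4)*(s + 4)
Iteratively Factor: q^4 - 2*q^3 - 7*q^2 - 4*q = (q + 1)*(q^3 - 3*q^2 - 4*q) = (q - 4)*(q + 1)*(q^2 + q) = q*(q - 4)*(q + 1)*(q + 1)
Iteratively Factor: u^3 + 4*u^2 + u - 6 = (u + 3)*(u^2 + u - 2) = (u + 2)*(u + 3)*(u - 1)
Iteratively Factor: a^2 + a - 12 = (a - 3)*(a + 4)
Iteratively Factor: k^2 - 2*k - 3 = (k - 3)*(k + 1)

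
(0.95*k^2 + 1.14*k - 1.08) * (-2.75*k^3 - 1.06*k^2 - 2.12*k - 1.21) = -2.6125*k^5 - 4.142*k^4 - 0.2524*k^3 - 2.4215*k^2 + 0.9102*k + 1.3068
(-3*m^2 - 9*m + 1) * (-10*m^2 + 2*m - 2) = 30*m^4 + 84*m^3 - 22*m^2 + 20*m - 2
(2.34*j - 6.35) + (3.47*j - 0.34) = 5.81*j - 6.69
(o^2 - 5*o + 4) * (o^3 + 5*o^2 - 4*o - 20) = o^5 - 25*o^3 + 20*o^2 + 84*o - 80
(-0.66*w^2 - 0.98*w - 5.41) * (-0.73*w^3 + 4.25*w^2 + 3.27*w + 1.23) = 0.4818*w^5 - 2.0896*w^4 - 2.3739*w^3 - 27.0089*w^2 - 18.8961*w - 6.6543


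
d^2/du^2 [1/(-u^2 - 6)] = 6*(2 - u^2)/(u^2 + 6)^3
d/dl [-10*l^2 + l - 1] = 1 - 20*l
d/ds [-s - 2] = -1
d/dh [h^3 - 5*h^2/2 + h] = 3*h^2 - 5*h + 1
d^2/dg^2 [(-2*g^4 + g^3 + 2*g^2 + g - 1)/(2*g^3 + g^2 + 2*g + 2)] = 2*(12*g^6 + 12*g^5 - 102*g^4 - 141*g^3 - 87*g^2 + 12*g + 2)/(8*g^9 + 12*g^8 + 30*g^7 + 49*g^6 + 54*g^5 + 66*g^4 + 56*g^3 + 36*g^2 + 24*g + 8)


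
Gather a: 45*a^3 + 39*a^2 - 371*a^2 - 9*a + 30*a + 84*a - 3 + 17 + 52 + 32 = 45*a^3 - 332*a^2 + 105*a + 98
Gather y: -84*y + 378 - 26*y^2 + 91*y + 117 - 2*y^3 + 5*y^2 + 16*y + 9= -2*y^3 - 21*y^2 + 23*y + 504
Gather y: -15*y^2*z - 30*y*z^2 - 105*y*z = -15*y^2*z + y*(-30*z^2 - 105*z)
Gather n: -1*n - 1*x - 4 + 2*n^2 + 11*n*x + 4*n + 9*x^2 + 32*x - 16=2*n^2 + n*(11*x + 3) + 9*x^2 + 31*x - 20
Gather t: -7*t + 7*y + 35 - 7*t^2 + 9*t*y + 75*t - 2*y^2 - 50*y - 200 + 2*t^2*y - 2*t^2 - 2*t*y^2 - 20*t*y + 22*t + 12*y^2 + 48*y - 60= t^2*(2*y - 9) + t*(-2*y^2 - 11*y + 90) + 10*y^2 + 5*y - 225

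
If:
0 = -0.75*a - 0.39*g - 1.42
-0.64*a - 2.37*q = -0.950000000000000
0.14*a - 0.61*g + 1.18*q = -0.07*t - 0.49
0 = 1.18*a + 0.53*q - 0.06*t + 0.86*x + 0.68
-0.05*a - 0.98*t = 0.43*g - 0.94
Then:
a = -3.20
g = 2.52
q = 1.27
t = 0.02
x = 2.83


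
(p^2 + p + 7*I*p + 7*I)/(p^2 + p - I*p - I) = (p + 7*I)/(p - I)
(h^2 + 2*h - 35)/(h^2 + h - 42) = (h - 5)/(h - 6)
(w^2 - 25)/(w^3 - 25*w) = 1/w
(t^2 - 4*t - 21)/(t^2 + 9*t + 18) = (t - 7)/(t + 6)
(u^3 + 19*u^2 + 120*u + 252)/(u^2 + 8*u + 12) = (u^2 + 13*u + 42)/(u + 2)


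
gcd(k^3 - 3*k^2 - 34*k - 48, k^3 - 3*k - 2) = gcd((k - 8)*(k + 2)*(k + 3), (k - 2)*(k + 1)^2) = 1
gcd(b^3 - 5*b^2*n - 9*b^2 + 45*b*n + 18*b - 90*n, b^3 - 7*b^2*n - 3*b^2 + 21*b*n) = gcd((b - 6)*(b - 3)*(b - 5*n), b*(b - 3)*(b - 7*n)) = b - 3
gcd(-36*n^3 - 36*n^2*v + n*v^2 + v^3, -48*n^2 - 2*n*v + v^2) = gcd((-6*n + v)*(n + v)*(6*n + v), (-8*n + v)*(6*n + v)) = 6*n + v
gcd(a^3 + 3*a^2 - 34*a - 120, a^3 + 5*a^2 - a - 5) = a + 5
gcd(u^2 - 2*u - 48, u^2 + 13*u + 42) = u + 6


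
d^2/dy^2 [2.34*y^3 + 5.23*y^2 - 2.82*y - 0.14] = 14.04*y + 10.46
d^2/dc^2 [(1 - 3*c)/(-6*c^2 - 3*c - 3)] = 2*((3*c - 1)*(4*c + 1)^2 - (18*c + 1)*(2*c^2 + c + 1))/(3*(2*c^2 + c + 1)^3)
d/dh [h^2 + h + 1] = 2*h + 1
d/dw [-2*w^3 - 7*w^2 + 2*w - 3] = -6*w^2 - 14*w + 2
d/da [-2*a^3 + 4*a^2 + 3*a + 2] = -6*a^2 + 8*a + 3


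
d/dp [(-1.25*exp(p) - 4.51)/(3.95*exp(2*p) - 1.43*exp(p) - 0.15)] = (4.9375*exp(2*p) + 35.629*exp(p) - 6.2618)*exp(p)/(15.6025*exp(4*p) - 11.297*exp(3*p) + 0.8599*exp(2*p) + 0.429*exp(p) + 0.0225)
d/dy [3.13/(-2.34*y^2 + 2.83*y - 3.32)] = (14.6484*y - 8.8579)/(2.34*y^2 - 2.83*y + 3.32)^2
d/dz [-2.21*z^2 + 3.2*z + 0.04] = 3.2 - 4.42*z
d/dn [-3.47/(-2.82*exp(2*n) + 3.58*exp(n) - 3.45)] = (12.4226 - 19.5708*exp(n))*exp(n)/(2.82*exp(2*n) - 3.58*exp(n) + 3.45)^2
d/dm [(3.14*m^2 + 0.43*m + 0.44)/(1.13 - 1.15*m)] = (-3.611*m^2 + 7.0964*m + 0.9919)/(1.3225*m^2 - 2.599*m + 1.2769)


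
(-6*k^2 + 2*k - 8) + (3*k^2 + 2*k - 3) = -3*k^2 + 4*k - 11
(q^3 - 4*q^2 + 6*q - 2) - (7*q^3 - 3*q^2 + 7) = -6*q^3 - q^2 + 6*q - 9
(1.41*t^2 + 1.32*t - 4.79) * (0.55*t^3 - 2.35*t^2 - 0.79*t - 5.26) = 0.7755*t^5 - 2.5875*t^4 - 6.8504*t^3 + 2.7971*t^2 - 3.1591*t + 25.1954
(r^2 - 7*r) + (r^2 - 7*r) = 2*r^2 - 14*r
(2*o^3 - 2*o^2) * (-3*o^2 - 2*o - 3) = -6*o^5 + 2*o^4 - 2*o^3 + 6*o^2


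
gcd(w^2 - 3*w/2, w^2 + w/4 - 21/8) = w - 3/2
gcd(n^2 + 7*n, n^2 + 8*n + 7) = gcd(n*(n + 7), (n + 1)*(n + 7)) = n + 7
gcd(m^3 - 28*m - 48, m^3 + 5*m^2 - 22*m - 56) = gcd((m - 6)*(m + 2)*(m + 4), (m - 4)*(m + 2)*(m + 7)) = m + 2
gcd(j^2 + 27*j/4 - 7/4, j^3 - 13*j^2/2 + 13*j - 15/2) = 1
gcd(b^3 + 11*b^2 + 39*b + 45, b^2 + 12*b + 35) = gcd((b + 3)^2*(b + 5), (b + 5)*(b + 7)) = b + 5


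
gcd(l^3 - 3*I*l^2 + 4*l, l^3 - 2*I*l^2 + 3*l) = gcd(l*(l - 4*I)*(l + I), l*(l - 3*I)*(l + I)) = l^2 + I*l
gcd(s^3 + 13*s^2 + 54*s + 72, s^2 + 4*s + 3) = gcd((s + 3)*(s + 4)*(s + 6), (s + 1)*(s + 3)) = s + 3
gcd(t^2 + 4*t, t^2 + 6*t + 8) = t + 4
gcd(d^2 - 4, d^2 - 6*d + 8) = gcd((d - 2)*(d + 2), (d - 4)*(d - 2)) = d - 2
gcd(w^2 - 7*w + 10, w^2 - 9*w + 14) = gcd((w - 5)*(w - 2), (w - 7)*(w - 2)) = w - 2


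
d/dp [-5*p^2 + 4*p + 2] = 4 - 10*p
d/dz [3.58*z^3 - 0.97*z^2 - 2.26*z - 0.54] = 10.74*z^2 - 1.94*z - 2.26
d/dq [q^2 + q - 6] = 2*q + 1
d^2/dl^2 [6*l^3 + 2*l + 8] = 36*l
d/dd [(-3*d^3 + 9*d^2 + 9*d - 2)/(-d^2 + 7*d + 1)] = (3*d^4 - 42*d^3 + 63*d^2 + 14*d + 23)/(d^4 - 14*d^3 + 47*d^2 + 14*d + 1)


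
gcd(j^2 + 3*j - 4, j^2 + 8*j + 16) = j + 4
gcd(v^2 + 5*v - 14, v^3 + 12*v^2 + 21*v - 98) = v^2 + 5*v - 14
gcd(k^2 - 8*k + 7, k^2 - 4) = 1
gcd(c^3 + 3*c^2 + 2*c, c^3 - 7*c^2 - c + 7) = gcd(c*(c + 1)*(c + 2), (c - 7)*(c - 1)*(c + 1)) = c + 1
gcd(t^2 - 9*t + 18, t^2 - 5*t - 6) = t - 6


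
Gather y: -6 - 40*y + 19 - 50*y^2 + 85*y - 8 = -50*y^2 + 45*y + 5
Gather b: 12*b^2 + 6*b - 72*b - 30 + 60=12*b^2 - 66*b + 30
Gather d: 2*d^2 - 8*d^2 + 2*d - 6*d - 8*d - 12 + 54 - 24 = -6*d^2 - 12*d + 18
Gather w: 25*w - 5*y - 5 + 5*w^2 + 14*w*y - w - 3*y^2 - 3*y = 5*w^2 + w*(14*y + 24) - 3*y^2 - 8*y - 5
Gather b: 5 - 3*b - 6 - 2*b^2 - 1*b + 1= -2*b^2 - 4*b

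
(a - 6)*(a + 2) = a^2 - 4*a - 12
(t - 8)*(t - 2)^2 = t^3 - 12*t^2 + 36*t - 32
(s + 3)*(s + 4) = s^2 + 7*s + 12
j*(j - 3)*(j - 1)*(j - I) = j^4 - 4*j^3 - I*j^3 + 3*j^2 + 4*I*j^2 - 3*I*j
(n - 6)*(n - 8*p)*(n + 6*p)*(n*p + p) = n^4*p - 2*n^3*p^2 - 5*n^3*p - 48*n^2*p^3 + 10*n^2*p^2 - 6*n^2*p + 240*n*p^3 + 12*n*p^2 + 288*p^3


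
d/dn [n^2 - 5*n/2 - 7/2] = 2*n - 5/2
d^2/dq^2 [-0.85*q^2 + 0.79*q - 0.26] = -1.70000000000000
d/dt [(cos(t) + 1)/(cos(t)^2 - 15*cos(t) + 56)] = (cos(t)^2 + 2*cos(t) - 71)*sin(t)/(cos(t)^2 - 15*cos(t) + 56)^2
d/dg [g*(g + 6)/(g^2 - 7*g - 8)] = (-13*g^2 - 16*g - 48)/(g^4 - 14*g^3 + 33*g^2 + 112*g + 64)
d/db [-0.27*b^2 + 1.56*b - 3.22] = 1.56 - 0.54*b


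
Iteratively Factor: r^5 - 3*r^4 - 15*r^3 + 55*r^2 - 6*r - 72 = (r - 3)*(r^4 - 15*r^2 + 10*r + 24) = (r - 3)^2*(r^3 + 3*r^2 - 6*r - 8) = (r - 3)^2*(r - 2)*(r^2 + 5*r + 4) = (r - 3)^2*(r - 2)*(r + 4)*(r + 1)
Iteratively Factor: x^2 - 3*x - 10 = (x + 2)*(x - 5)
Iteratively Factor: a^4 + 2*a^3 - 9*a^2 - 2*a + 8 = (a - 2)*(a^3 + 4*a^2 - a - 4) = (a - 2)*(a + 4)*(a^2 - 1) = (a - 2)*(a + 1)*(a + 4)*(a - 1)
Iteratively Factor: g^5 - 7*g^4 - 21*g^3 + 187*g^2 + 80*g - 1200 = (g - 4)*(g^4 - 3*g^3 - 33*g^2 + 55*g + 300) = (g - 4)*(g + 3)*(g^3 - 6*g^2 - 15*g + 100) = (g - 4)*(g + 3)*(g + 4)*(g^2 - 10*g + 25) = (g - 5)*(g - 4)*(g + 3)*(g + 4)*(g - 5)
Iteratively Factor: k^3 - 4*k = (k - 2)*(k^2 + 2*k) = k*(k - 2)*(k + 2)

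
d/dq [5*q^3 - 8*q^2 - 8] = q*(15*q - 16)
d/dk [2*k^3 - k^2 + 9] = 2*k*(3*k - 1)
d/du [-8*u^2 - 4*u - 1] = -16*u - 4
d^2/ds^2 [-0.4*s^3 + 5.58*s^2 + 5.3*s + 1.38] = 11.16 - 2.4*s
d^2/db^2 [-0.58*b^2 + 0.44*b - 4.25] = -1.16000000000000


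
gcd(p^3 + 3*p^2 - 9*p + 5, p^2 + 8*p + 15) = p + 5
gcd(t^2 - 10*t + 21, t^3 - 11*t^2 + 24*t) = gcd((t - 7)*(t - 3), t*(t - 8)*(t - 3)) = t - 3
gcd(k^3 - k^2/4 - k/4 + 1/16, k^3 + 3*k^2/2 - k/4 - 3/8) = k^2 - 1/4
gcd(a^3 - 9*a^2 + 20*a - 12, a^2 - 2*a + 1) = a - 1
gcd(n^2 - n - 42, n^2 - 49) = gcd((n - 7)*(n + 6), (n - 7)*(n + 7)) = n - 7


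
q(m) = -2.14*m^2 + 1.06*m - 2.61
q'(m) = 1.06 - 4.28*m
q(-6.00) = -86.01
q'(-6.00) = 26.74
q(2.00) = -9.05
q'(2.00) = -7.50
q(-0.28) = -3.07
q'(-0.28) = 2.26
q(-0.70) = -4.40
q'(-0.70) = 4.06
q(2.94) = -17.99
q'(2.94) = -11.52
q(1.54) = -6.05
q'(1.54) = -5.53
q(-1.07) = -6.19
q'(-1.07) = 5.64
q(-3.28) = -29.11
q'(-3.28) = 15.10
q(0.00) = -2.61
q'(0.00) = 1.06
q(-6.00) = -86.01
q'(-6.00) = 26.74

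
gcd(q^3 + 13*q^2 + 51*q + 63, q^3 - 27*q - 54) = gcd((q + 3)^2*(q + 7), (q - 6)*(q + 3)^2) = q^2 + 6*q + 9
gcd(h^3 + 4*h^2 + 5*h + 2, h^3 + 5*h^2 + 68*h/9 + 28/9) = h + 2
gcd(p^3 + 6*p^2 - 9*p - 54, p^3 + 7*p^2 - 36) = p^2 + 9*p + 18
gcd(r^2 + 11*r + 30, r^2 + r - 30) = r + 6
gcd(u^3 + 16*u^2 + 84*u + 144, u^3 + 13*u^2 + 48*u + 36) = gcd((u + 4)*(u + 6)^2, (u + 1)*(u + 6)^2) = u^2 + 12*u + 36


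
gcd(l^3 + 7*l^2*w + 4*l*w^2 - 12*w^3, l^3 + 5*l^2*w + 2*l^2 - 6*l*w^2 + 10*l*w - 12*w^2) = -l^2 - 5*l*w + 6*w^2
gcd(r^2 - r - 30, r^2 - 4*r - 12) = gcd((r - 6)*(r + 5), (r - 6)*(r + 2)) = r - 6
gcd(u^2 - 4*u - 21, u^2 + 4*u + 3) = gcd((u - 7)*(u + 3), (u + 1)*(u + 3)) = u + 3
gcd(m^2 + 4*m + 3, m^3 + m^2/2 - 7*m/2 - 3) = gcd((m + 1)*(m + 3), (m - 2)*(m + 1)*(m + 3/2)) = m + 1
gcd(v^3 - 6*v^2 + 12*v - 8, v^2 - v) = 1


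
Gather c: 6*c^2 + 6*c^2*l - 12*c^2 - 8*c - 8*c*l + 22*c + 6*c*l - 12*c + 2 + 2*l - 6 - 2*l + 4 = c^2*(6*l - 6) + c*(2 - 2*l)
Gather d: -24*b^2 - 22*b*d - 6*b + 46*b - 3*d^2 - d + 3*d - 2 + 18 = -24*b^2 + 40*b - 3*d^2 + d*(2 - 22*b) + 16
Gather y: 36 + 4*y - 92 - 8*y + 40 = -4*y - 16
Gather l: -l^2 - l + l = -l^2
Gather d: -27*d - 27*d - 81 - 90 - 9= -54*d - 180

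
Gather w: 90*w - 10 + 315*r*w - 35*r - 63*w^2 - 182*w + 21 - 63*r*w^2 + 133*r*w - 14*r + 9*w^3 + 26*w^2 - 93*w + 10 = -49*r + 9*w^3 + w^2*(-63*r - 37) + w*(448*r - 185) + 21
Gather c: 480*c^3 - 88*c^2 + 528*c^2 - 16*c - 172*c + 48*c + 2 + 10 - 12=480*c^3 + 440*c^2 - 140*c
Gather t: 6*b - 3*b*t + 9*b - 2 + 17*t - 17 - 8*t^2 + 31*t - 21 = 15*b - 8*t^2 + t*(48 - 3*b) - 40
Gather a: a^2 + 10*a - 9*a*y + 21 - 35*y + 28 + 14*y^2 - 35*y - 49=a^2 + a*(10 - 9*y) + 14*y^2 - 70*y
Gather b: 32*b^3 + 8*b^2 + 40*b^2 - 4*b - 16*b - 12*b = 32*b^3 + 48*b^2 - 32*b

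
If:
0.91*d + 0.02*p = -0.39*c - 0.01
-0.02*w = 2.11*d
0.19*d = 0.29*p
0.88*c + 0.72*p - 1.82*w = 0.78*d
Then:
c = -0.03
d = 0.00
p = 0.00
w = -0.01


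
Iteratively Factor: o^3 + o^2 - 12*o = (o + 4)*(o^2 - 3*o) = o*(o + 4)*(o - 3)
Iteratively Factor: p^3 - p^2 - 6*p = (p + 2)*(p^2 - 3*p) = (p - 3)*(p + 2)*(p)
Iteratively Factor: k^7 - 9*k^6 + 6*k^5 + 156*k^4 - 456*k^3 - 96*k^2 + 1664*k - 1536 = (k - 4)*(k^6 - 5*k^5 - 14*k^4 + 100*k^3 - 56*k^2 - 320*k + 384) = (k - 4)^2*(k^5 - k^4 - 18*k^3 + 28*k^2 + 56*k - 96) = (k - 4)^2*(k + 4)*(k^4 - 5*k^3 + 2*k^2 + 20*k - 24) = (k - 4)^2*(k - 2)*(k + 4)*(k^3 - 3*k^2 - 4*k + 12) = (k - 4)^2*(k - 3)*(k - 2)*(k + 4)*(k^2 - 4) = (k - 4)^2*(k - 3)*(k - 2)*(k + 2)*(k + 4)*(k - 2)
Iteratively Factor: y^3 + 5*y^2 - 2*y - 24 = (y + 3)*(y^2 + 2*y - 8) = (y + 3)*(y + 4)*(y - 2)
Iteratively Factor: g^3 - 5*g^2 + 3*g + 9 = (g - 3)*(g^2 - 2*g - 3) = (g - 3)^2*(g + 1)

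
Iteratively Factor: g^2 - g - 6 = (g - 3)*(g + 2)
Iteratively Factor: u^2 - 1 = (u + 1)*(u - 1)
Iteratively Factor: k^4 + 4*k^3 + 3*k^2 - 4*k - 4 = (k + 1)*(k^3 + 3*k^2 - 4) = (k + 1)*(k + 2)*(k^2 + k - 2) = (k + 1)*(k + 2)^2*(k - 1)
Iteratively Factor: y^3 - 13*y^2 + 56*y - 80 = (y - 5)*(y^2 - 8*y + 16) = (y - 5)*(y - 4)*(y - 4)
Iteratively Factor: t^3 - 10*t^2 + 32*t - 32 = (t - 4)*(t^2 - 6*t + 8) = (t - 4)^2*(t - 2)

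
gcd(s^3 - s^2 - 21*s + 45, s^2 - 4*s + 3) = s - 3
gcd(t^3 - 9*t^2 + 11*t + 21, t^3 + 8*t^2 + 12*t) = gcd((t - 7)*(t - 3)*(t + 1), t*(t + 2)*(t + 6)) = 1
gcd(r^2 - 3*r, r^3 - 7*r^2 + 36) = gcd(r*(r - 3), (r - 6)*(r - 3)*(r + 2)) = r - 3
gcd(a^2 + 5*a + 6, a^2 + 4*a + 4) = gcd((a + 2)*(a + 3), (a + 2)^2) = a + 2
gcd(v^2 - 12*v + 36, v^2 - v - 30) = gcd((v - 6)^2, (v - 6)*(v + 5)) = v - 6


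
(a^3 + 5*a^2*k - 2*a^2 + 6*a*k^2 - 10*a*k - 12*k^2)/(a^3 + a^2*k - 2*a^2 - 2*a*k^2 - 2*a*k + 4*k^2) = (a + 3*k)/(a - k)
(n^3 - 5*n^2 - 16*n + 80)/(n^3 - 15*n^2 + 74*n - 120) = (n + 4)/(n - 6)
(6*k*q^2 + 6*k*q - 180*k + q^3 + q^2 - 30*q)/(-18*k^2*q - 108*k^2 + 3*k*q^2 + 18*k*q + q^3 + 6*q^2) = (q - 5)/(-3*k + q)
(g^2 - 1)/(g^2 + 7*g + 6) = (g - 1)/(g + 6)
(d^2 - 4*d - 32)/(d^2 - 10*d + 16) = (d + 4)/(d - 2)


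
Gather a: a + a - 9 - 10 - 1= 2*a - 20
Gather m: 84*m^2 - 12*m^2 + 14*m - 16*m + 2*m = 72*m^2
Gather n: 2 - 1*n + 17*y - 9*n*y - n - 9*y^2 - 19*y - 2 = n*(-9*y - 2) - 9*y^2 - 2*y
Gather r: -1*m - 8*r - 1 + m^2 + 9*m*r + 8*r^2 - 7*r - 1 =m^2 - m + 8*r^2 + r*(9*m - 15) - 2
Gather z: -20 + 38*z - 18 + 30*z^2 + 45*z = 30*z^2 + 83*z - 38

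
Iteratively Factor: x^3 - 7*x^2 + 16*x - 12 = (x - 2)*(x^2 - 5*x + 6) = (x - 3)*(x - 2)*(x - 2)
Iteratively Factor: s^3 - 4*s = (s + 2)*(s^2 - 2*s) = s*(s + 2)*(s - 2)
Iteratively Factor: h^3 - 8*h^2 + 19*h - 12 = (h - 4)*(h^2 - 4*h + 3) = (h - 4)*(h - 3)*(h - 1)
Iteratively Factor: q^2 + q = (q + 1)*(q)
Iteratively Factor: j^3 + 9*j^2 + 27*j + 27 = (j + 3)*(j^2 + 6*j + 9) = (j + 3)^2*(j + 3)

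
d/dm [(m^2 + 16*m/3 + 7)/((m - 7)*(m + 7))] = 16*(-m^2 - 21*m - 49)/(3*(m^4 - 98*m^2 + 2401))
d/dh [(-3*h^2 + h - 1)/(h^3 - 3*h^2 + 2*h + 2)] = (3*h^4 - 2*h^3 - 18*h + 4)/(h^6 - 6*h^5 + 13*h^4 - 8*h^3 - 8*h^2 + 8*h + 4)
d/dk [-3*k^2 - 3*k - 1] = -6*k - 3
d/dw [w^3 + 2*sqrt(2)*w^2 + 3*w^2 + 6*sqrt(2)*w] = 3*w^2 + 4*sqrt(2)*w + 6*w + 6*sqrt(2)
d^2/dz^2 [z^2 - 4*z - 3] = 2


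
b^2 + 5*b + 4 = (b + 1)*(b + 4)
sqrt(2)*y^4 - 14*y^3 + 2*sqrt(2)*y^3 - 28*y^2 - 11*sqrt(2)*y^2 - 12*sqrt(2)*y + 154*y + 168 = (y - 3)*(y + 4)*(y - 7*sqrt(2))*(sqrt(2)*y + sqrt(2))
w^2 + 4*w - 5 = (w - 1)*(w + 5)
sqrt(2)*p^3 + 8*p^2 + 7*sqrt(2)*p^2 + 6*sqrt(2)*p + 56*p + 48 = (p + 6)*(p + 4*sqrt(2))*(sqrt(2)*p + sqrt(2))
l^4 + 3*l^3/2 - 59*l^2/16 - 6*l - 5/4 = (l - 2)*(l + 1/4)*(l + 5/4)*(l + 2)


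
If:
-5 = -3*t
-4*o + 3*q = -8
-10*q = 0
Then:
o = 2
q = 0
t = 5/3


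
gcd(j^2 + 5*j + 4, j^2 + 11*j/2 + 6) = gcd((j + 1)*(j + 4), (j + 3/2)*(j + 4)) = j + 4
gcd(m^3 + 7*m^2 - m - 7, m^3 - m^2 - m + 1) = m^2 - 1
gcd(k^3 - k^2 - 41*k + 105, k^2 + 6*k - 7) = k + 7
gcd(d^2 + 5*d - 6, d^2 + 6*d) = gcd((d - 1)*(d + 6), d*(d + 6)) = d + 6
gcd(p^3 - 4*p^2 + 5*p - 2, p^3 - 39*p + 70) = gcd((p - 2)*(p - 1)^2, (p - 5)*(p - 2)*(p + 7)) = p - 2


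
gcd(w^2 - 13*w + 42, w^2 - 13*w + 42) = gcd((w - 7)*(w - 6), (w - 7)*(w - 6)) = w^2 - 13*w + 42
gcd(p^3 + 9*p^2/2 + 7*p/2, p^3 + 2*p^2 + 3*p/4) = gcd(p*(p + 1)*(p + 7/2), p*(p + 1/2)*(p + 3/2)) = p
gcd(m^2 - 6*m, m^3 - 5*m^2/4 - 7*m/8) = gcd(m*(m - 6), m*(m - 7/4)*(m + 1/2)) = m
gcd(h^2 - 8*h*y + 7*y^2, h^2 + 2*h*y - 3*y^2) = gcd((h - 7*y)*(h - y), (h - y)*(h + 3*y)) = -h + y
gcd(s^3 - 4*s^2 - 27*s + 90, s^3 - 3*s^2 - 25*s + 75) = s^2 + 2*s - 15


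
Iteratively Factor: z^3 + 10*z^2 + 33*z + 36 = (z + 3)*(z^2 + 7*z + 12) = (z + 3)^2*(z + 4)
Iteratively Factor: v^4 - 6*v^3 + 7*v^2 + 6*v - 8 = (v - 1)*(v^3 - 5*v^2 + 2*v + 8) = (v - 1)*(v + 1)*(v^2 - 6*v + 8) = (v - 2)*(v - 1)*(v + 1)*(v - 4)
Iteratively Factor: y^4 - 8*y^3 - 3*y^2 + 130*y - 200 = (y + 4)*(y^3 - 12*y^2 + 45*y - 50) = (y - 5)*(y + 4)*(y^2 - 7*y + 10) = (y - 5)^2*(y + 4)*(y - 2)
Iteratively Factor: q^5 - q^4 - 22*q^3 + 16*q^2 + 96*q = (q - 4)*(q^4 + 3*q^3 - 10*q^2 - 24*q) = q*(q - 4)*(q^3 + 3*q^2 - 10*q - 24) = q*(q - 4)*(q - 3)*(q^2 + 6*q + 8) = q*(q - 4)*(q - 3)*(q + 2)*(q + 4)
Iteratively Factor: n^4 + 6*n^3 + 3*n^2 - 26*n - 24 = (n + 4)*(n^3 + 2*n^2 - 5*n - 6) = (n + 3)*(n + 4)*(n^2 - n - 2) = (n - 2)*(n + 3)*(n + 4)*(n + 1)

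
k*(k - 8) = k^2 - 8*k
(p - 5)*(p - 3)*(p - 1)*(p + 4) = p^4 - 5*p^3 - 13*p^2 + 77*p - 60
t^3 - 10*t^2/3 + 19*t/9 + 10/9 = (t - 2)*(t - 5/3)*(t + 1/3)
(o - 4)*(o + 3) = o^2 - o - 12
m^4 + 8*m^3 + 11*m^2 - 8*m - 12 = (m - 1)*(m + 1)*(m + 2)*(m + 6)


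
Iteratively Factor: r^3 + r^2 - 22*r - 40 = (r - 5)*(r^2 + 6*r + 8) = (r - 5)*(r + 4)*(r + 2)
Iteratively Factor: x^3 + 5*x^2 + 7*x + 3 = (x + 1)*(x^2 + 4*x + 3) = (x + 1)*(x + 3)*(x + 1)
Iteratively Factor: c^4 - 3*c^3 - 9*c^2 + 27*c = (c - 3)*(c^3 - 9*c) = c*(c - 3)*(c^2 - 9) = c*(c - 3)^2*(c + 3)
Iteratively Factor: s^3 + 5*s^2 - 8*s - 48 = (s - 3)*(s^2 + 8*s + 16) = (s - 3)*(s + 4)*(s + 4)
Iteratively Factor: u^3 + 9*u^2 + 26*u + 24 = (u + 4)*(u^2 + 5*u + 6) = (u + 2)*(u + 4)*(u + 3)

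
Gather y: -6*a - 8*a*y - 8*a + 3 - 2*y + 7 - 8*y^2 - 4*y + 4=-14*a - 8*y^2 + y*(-8*a - 6) + 14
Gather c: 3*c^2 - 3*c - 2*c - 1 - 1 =3*c^2 - 5*c - 2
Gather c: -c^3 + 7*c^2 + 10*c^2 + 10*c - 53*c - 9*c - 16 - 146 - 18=-c^3 + 17*c^2 - 52*c - 180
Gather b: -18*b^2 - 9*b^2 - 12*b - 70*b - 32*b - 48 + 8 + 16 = -27*b^2 - 114*b - 24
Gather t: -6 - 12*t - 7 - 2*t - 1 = -14*t - 14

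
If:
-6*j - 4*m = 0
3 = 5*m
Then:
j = -2/5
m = 3/5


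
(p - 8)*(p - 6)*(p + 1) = p^3 - 13*p^2 + 34*p + 48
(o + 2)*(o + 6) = o^2 + 8*o + 12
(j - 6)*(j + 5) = j^2 - j - 30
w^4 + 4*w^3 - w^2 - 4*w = w*(w - 1)*(w + 1)*(w + 4)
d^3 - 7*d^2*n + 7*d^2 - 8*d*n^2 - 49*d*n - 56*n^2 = (d + 7)*(d - 8*n)*(d + n)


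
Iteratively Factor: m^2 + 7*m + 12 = (m + 4)*(m + 3)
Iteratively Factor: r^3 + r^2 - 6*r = (r - 2)*(r^2 + 3*r) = r*(r - 2)*(r + 3)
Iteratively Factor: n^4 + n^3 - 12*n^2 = (n + 4)*(n^3 - 3*n^2) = n*(n + 4)*(n^2 - 3*n) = n*(n - 3)*(n + 4)*(n)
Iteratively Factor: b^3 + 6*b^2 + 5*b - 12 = (b + 3)*(b^2 + 3*b - 4) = (b + 3)*(b + 4)*(b - 1)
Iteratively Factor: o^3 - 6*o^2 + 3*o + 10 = (o - 5)*(o^2 - o - 2) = (o - 5)*(o + 1)*(o - 2)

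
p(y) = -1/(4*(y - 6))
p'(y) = 1/(4*(y - 6)^2)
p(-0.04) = 0.04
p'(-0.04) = 0.01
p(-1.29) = 0.03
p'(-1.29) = 0.00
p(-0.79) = 0.04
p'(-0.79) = 0.01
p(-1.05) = 0.04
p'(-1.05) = 0.01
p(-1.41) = 0.03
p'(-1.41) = 0.00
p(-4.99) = 0.02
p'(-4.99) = 0.00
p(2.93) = 0.08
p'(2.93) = 0.03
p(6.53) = -0.47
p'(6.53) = 0.89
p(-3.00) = 0.03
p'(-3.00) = 0.00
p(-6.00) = 0.02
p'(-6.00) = 0.00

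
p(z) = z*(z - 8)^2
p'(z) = z*(2*z - 16) + (z - 8)^2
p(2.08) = 72.90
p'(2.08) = 10.42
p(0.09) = 5.63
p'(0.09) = 61.14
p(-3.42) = -446.02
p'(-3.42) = 208.53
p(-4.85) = -800.84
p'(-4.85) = 289.77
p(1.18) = 54.88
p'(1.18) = 30.42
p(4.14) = 61.68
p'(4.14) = -17.06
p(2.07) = 72.79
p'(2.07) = 10.61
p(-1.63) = -151.16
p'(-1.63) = 124.13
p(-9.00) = -2601.00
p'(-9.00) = 595.00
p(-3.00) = -363.00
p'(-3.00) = 187.00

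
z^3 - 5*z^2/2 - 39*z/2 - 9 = (z - 6)*(z + 1/2)*(z + 3)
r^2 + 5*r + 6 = (r + 2)*(r + 3)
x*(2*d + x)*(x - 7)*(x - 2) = 2*d*x^3 - 18*d*x^2 + 28*d*x + x^4 - 9*x^3 + 14*x^2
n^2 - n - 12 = (n - 4)*(n + 3)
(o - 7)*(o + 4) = o^2 - 3*o - 28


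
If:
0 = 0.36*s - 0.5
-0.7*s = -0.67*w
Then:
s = 1.39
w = 1.45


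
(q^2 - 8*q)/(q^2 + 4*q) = (q - 8)/(q + 4)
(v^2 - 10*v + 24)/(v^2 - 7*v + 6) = (v - 4)/(v - 1)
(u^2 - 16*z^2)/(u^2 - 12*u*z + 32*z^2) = (-u - 4*z)/(-u + 8*z)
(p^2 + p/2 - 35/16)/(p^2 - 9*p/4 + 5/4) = (p + 7/4)/(p - 1)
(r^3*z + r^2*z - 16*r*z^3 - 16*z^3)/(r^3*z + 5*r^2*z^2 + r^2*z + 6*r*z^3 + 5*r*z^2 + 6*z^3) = (r^2 - 16*z^2)/(r^2 + 5*r*z + 6*z^2)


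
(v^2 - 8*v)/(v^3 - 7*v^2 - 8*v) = 1/(v + 1)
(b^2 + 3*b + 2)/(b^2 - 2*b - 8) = (b + 1)/(b - 4)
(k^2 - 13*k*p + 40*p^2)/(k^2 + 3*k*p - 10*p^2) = (k^2 - 13*k*p + 40*p^2)/(k^2 + 3*k*p - 10*p^2)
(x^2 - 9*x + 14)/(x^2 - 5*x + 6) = (x - 7)/(x - 3)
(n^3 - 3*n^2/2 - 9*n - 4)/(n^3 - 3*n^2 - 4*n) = (n^2 + 5*n/2 + 1)/(n*(n + 1))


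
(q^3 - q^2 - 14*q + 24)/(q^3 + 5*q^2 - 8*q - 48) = (q - 2)/(q + 4)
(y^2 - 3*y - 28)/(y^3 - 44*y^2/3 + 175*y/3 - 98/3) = 3*(y + 4)/(3*y^2 - 23*y + 14)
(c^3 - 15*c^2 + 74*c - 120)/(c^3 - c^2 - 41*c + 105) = (c^2 - 10*c + 24)/(c^2 + 4*c - 21)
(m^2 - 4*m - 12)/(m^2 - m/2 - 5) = 2*(m - 6)/(2*m - 5)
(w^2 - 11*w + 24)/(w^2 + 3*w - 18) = (w - 8)/(w + 6)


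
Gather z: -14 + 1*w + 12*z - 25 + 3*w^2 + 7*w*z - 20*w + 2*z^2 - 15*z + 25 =3*w^2 - 19*w + 2*z^2 + z*(7*w - 3) - 14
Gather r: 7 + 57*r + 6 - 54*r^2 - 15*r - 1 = -54*r^2 + 42*r + 12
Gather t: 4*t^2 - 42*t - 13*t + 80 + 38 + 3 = 4*t^2 - 55*t + 121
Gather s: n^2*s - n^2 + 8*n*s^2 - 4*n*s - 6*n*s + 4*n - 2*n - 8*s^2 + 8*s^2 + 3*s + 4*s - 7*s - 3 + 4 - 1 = -n^2 + 8*n*s^2 + 2*n + s*(n^2 - 10*n)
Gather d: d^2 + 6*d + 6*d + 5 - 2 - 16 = d^2 + 12*d - 13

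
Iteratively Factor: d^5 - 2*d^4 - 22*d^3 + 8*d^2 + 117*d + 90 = (d + 3)*(d^4 - 5*d^3 - 7*d^2 + 29*d + 30) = (d - 5)*(d + 3)*(d^3 - 7*d - 6) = (d - 5)*(d - 3)*(d + 3)*(d^2 + 3*d + 2) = (d - 5)*(d - 3)*(d + 2)*(d + 3)*(d + 1)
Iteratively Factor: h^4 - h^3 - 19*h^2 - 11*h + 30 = (h + 3)*(h^3 - 4*h^2 - 7*h + 10) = (h + 2)*(h + 3)*(h^2 - 6*h + 5) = (h - 5)*(h + 2)*(h + 3)*(h - 1)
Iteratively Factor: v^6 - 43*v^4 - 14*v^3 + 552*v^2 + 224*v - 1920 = (v - 4)*(v^5 + 4*v^4 - 27*v^3 - 122*v^2 + 64*v + 480) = (v - 5)*(v - 4)*(v^4 + 9*v^3 + 18*v^2 - 32*v - 96) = (v - 5)*(v - 4)*(v + 3)*(v^3 + 6*v^2 - 32) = (v - 5)*(v - 4)*(v + 3)*(v + 4)*(v^2 + 2*v - 8) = (v - 5)*(v - 4)*(v - 2)*(v + 3)*(v + 4)*(v + 4)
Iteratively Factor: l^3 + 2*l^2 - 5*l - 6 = (l + 1)*(l^2 + l - 6) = (l + 1)*(l + 3)*(l - 2)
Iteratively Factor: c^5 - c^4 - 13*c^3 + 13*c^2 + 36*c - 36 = (c - 2)*(c^4 + c^3 - 11*c^2 - 9*c + 18) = (c - 2)*(c - 1)*(c^3 + 2*c^2 - 9*c - 18) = (c - 3)*(c - 2)*(c - 1)*(c^2 + 5*c + 6) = (c - 3)*(c - 2)*(c - 1)*(c + 2)*(c + 3)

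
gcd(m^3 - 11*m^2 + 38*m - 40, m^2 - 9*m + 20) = m^2 - 9*m + 20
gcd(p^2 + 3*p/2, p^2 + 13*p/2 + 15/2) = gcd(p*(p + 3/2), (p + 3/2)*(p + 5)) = p + 3/2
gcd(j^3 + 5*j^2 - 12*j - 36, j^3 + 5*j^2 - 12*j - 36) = j^3 + 5*j^2 - 12*j - 36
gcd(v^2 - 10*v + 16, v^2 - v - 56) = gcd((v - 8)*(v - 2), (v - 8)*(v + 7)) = v - 8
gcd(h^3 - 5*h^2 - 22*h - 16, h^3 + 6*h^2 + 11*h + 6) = h^2 + 3*h + 2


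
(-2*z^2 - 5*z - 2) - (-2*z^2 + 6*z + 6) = -11*z - 8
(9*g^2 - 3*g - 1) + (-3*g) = 9*g^2 - 6*g - 1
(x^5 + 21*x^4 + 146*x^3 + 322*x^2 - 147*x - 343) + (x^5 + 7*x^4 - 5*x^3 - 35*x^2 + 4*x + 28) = 2*x^5 + 28*x^4 + 141*x^3 + 287*x^2 - 143*x - 315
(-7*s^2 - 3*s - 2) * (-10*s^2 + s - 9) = 70*s^4 + 23*s^3 + 80*s^2 + 25*s + 18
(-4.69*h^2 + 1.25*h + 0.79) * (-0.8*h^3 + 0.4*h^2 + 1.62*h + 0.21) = 3.752*h^5 - 2.876*h^4 - 7.7298*h^3 + 1.3561*h^2 + 1.5423*h + 0.1659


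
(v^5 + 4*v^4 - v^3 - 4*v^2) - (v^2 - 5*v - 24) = v^5 + 4*v^4 - v^3 - 5*v^2 + 5*v + 24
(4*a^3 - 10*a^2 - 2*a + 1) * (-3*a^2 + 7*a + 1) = -12*a^5 + 58*a^4 - 60*a^3 - 27*a^2 + 5*a + 1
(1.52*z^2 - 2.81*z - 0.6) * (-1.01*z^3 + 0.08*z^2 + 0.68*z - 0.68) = -1.5352*z^5 + 2.9597*z^4 + 1.4148*z^3 - 2.9924*z^2 + 1.5028*z + 0.408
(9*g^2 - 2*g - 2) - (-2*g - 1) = 9*g^2 - 1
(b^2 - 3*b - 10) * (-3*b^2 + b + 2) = -3*b^4 + 10*b^3 + 29*b^2 - 16*b - 20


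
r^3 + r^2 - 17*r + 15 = (r - 3)*(r - 1)*(r + 5)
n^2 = n^2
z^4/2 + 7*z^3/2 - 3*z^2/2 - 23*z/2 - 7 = (z/2 + 1/2)*(z - 2)*(z + 1)*(z + 7)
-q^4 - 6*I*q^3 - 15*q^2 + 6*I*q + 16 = (q - 2*I)*(q + 8*I)*(-I*q - I)*(-I*q + I)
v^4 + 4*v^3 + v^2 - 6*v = v*(v - 1)*(v + 2)*(v + 3)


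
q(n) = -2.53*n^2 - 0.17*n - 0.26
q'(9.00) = -45.71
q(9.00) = -206.72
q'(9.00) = -45.71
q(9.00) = -206.72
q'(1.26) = -6.55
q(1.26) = -4.49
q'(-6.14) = 30.90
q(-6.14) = -94.60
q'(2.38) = -12.21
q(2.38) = -15.00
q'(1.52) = -7.86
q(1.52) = -6.36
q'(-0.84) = 4.08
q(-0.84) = -1.90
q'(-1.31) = 6.46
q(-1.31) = -4.38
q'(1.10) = -5.74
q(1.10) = -3.51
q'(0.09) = -0.63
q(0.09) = -0.30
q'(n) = -5.06*n - 0.17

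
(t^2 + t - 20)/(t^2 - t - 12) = (t + 5)/(t + 3)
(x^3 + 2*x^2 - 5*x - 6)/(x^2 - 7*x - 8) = (x^2 + x - 6)/(x - 8)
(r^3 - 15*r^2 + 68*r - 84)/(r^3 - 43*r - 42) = (r^2 - 8*r + 12)/(r^2 + 7*r + 6)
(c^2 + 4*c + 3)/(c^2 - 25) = (c^2 + 4*c + 3)/(c^2 - 25)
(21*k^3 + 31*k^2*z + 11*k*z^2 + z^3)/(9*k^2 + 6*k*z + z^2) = (7*k^2 + 8*k*z + z^2)/(3*k + z)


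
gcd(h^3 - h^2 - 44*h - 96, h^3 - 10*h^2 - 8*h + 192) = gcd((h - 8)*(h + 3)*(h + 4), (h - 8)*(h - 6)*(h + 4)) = h^2 - 4*h - 32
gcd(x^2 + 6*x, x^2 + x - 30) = x + 6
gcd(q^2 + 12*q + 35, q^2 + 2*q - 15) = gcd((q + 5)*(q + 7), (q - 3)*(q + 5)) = q + 5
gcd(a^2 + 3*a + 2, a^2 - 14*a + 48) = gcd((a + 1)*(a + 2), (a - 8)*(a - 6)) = 1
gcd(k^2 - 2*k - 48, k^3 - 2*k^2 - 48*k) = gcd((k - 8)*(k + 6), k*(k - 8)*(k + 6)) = k^2 - 2*k - 48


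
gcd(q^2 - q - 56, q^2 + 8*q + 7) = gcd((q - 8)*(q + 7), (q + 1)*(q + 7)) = q + 7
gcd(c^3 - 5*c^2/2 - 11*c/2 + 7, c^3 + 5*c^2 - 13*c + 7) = c - 1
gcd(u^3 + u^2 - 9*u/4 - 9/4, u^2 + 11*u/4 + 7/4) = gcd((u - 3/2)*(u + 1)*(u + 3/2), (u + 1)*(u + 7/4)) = u + 1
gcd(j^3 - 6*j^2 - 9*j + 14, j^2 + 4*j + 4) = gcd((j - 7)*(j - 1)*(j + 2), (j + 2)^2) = j + 2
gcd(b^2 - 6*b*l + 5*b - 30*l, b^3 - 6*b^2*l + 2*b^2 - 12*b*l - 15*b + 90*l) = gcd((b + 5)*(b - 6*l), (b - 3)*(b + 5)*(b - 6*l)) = b^2 - 6*b*l + 5*b - 30*l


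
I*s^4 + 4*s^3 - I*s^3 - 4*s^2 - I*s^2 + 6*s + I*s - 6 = (s - 3*I)*(s - 2*I)*(s + I)*(I*s - I)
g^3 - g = g*(g - 1)*(g + 1)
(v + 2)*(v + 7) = v^2 + 9*v + 14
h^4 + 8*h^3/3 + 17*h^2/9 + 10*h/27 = h*(h + 1/3)*(h + 2/3)*(h + 5/3)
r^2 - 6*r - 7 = (r - 7)*(r + 1)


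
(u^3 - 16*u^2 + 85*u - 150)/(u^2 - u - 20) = (u^2 - 11*u + 30)/(u + 4)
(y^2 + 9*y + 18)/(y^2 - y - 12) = (y + 6)/(y - 4)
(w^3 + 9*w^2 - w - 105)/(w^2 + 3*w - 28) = (w^2 + 2*w - 15)/(w - 4)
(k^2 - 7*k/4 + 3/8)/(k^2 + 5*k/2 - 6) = (k - 1/4)/(k + 4)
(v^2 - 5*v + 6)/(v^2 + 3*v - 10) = (v - 3)/(v + 5)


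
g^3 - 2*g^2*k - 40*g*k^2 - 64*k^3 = (g - 8*k)*(g + 2*k)*(g + 4*k)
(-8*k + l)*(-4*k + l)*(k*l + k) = 32*k^3*l + 32*k^3 - 12*k^2*l^2 - 12*k^2*l + k*l^3 + k*l^2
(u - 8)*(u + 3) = u^2 - 5*u - 24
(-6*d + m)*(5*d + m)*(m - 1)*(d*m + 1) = -30*d^3*m^2 + 30*d^3*m - d^2*m^3 + d^2*m^2 - 30*d^2*m + 30*d^2 + d*m^4 - d*m^3 - d*m^2 + d*m + m^3 - m^2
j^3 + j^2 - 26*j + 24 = (j - 4)*(j - 1)*(j + 6)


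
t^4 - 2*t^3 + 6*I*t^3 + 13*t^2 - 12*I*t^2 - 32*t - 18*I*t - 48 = (t - 3)*(t + 1)*(t - 2*I)*(t + 8*I)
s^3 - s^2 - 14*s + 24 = (s - 3)*(s - 2)*(s + 4)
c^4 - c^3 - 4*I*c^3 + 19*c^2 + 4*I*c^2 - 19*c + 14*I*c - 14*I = (c - 1)*(c - 7*I)*(c + I)*(c + 2*I)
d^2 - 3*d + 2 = (d - 2)*(d - 1)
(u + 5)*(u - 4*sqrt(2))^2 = u^3 - 8*sqrt(2)*u^2 + 5*u^2 - 40*sqrt(2)*u + 32*u + 160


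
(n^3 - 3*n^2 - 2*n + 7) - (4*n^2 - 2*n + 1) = n^3 - 7*n^2 + 6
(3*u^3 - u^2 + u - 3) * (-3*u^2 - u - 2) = -9*u^5 - 8*u^3 + 10*u^2 + u + 6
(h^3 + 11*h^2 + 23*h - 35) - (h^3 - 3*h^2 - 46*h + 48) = 14*h^2 + 69*h - 83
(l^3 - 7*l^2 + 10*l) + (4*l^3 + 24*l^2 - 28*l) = 5*l^3 + 17*l^2 - 18*l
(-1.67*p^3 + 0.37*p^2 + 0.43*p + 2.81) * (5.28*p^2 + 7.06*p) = -8.8176*p^5 - 9.8366*p^4 + 4.8826*p^3 + 17.8726*p^2 + 19.8386*p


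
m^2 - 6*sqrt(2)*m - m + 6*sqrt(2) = (m - 1)*(m - 6*sqrt(2))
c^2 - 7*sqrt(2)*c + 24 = (c - 4*sqrt(2))*(c - 3*sqrt(2))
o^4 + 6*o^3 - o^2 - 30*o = o*(o - 2)*(o + 3)*(o + 5)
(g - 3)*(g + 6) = g^2 + 3*g - 18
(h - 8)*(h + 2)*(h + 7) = h^3 + h^2 - 58*h - 112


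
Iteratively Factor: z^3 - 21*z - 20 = (z - 5)*(z^2 + 5*z + 4) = (z - 5)*(z + 1)*(z + 4)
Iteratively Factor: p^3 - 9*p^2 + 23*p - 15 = (p - 1)*(p^2 - 8*p + 15) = (p - 3)*(p - 1)*(p - 5)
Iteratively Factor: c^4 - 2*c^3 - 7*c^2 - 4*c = (c)*(c^3 - 2*c^2 - 7*c - 4) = c*(c - 4)*(c^2 + 2*c + 1) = c*(c - 4)*(c + 1)*(c + 1)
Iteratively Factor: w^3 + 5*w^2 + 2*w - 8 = (w + 4)*(w^2 + w - 2) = (w + 2)*(w + 4)*(w - 1)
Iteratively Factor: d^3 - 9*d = (d - 3)*(d^2 + 3*d) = d*(d - 3)*(d + 3)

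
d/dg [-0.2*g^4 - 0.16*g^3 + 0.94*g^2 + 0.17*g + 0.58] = -0.8*g^3 - 0.48*g^2 + 1.88*g + 0.17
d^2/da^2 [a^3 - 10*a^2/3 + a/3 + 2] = 6*a - 20/3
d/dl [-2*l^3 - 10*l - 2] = -6*l^2 - 10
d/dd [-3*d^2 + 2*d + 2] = 2 - 6*d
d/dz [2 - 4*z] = -4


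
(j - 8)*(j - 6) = j^2 - 14*j + 48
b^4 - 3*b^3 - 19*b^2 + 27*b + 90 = (b - 5)*(b - 3)*(b + 2)*(b + 3)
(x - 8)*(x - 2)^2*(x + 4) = x^4 - 8*x^3 - 12*x^2 + 112*x - 128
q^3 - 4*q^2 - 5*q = q*(q - 5)*(q + 1)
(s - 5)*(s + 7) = s^2 + 2*s - 35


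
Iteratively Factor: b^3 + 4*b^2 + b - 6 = (b - 1)*(b^2 + 5*b + 6) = (b - 1)*(b + 2)*(b + 3)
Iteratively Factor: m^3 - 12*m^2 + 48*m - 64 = (m - 4)*(m^2 - 8*m + 16) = (m - 4)^2*(m - 4)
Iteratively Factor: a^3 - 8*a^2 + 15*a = (a - 5)*(a^2 - 3*a) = (a - 5)*(a - 3)*(a)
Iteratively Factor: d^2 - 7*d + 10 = (d - 2)*(d - 5)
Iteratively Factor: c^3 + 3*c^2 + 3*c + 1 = (c + 1)*(c^2 + 2*c + 1) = (c + 1)^2*(c + 1)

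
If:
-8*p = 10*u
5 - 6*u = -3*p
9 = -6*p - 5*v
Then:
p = -25/39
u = 20/39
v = -67/65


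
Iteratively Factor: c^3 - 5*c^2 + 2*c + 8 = (c - 2)*(c^2 - 3*c - 4) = (c - 2)*(c + 1)*(c - 4)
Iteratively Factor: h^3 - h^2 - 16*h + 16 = (h - 1)*(h^2 - 16) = (h - 4)*(h - 1)*(h + 4)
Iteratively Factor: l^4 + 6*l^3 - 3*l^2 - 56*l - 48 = (l + 4)*(l^3 + 2*l^2 - 11*l - 12) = (l + 4)^2*(l^2 - 2*l - 3) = (l + 1)*(l + 4)^2*(l - 3)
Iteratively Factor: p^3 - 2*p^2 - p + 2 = (p - 1)*(p^2 - p - 2) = (p - 1)*(p + 1)*(p - 2)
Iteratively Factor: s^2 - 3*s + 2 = (s - 1)*(s - 2)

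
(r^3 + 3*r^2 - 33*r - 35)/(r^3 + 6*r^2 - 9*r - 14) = (r - 5)/(r - 2)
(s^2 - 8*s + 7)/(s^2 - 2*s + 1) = (s - 7)/(s - 1)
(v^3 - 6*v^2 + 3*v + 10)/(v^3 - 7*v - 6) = (v^2 - 7*v + 10)/(v^2 - v - 6)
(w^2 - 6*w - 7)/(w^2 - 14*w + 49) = (w + 1)/(w - 7)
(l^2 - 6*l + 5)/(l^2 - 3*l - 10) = (l - 1)/(l + 2)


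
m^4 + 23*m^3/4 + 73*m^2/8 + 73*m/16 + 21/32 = (m + 1/4)*(m + 1/2)*(m + 3/2)*(m + 7/2)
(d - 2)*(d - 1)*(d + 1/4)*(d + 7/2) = d^4 + 3*d^3/4 - 67*d^2/8 + 39*d/8 + 7/4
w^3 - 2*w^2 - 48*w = w*(w - 8)*(w + 6)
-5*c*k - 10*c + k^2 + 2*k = (-5*c + k)*(k + 2)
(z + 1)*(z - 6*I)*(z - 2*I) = z^3 + z^2 - 8*I*z^2 - 12*z - 8*I*z - 12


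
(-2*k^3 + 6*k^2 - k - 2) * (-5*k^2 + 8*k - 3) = 10*k^5 - 46*k^4 + 59*k^3 - 16*k^2 - 13*k + 6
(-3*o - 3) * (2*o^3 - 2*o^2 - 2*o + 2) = -6*o^4 + 12*o^2 - 6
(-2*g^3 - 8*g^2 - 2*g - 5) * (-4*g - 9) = 8*g^4 + 50*g^3 + 80*g^2 + 38*g + 45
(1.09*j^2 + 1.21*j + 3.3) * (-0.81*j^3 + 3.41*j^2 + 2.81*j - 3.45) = -0.8829*j^5 + 2.7368*j^4 + 4.516*j^3 + 10.8926*j^2 + 5.0985*j - 11.385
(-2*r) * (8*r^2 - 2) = -16*r^3 + 4*r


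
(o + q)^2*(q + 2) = o^2*q + 2*o^2 + 2*o*q^2 + 4*o*q + q^3 + 2*q^2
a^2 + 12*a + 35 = (a + 5)*(a + 7)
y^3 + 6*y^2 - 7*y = y*(y - 1)*(y + 7)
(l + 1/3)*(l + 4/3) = l^2 + 5*l/3 + 4/9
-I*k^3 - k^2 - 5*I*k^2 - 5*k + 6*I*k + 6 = (k + 6)*(k - I)*(-I*k + I)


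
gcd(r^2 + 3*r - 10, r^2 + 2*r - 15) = r + 5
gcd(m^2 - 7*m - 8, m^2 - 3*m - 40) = m - 8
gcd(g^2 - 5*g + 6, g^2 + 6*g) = 1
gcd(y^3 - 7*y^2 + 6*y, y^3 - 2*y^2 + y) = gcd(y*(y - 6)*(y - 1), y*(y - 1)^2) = y^2 - y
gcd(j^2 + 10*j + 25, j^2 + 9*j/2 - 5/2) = j + 5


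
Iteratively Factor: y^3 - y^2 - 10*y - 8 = (y + 2)*(y^2 - 3*y - 4) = (y - 4)*(y + 2)*(y + 1)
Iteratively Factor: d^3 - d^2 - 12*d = (d - 4)*(d^2 + 3*d) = d*(d - 4)*(d + 3)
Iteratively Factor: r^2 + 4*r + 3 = (r + 1)*(r + 3)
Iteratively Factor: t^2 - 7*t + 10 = (t - 5)*(t - 2)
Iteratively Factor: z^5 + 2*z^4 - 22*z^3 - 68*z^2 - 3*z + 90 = (z - 1)*(z^4 + 3*z^3 - 19*z^2 - 87*z - 90) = (z - 1)*(z + 3)*(z^3 - 19*z - 30) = (z - 1)*(z + 2)*(z + 3)*(z^2 - 2*z - 15) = (z - 1)*(z + 2)*(z + 3)^2*(z - 5)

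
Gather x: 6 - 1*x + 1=7 - x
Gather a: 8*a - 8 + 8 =8*a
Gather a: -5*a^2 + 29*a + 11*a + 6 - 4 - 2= -5*a^2 + 40*a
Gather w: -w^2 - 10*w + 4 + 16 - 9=-w^2 - 10*w + 11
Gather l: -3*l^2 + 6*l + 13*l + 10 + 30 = -3*l^2 + 19*l + 40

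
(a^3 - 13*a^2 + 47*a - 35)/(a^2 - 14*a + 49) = (a^2 - 6*a + 5)/(a - 7)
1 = 1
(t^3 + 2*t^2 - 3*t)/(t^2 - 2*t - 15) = t*(t - 1)/(t - 5)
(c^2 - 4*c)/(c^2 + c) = (c - 4)/(c + 1)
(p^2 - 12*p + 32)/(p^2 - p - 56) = (p - 4)/(p + 7)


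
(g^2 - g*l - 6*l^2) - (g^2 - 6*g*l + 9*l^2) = 5*g*l - 15*l^2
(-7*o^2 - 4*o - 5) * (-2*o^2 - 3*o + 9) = 14*o^4 + 29*o^3 - 41*o^2 - 21*o - 45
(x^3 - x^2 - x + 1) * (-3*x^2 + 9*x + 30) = -3*x^5 + 12*x^4 + 24*x^3 - 42*x^2 - 21*x + 30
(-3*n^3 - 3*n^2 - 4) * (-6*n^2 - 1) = 18*n^5 + 18*n^4 + 3*n^3 + 27*n^2 + 4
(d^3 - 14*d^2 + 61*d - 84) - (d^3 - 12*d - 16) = -14*d^2 + 73*d - 68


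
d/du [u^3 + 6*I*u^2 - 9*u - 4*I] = 3*u^2 + 12*I*u - 9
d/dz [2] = 0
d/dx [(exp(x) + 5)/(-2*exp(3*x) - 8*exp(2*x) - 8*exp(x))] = (exp(2*x) + 15*exp(x)/2 + 5)*exp(-x)/(exp(3*x) + 6*exp(2*x) + 12*exp(x) + 8)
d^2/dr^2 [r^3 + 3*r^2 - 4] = 6*r + 6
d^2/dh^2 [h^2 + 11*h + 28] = 2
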